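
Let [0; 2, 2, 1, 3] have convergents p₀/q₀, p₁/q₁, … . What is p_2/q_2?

Using pₖ = aₖpₖ₋₁ + pₖ₋₂, qₖ = aₖqₖ₋₁ + qₖ₋₂ (with p₋₁=1, p₋₂=0, q₋₁=0, q₋₂=1):
  k=0: a=0, p=0, q=1
  k=1: a=2, p=1, q=2
  k=2: a=2, p=2, q=5

2/5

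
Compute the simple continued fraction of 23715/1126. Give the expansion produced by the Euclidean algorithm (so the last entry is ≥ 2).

23715 = 21·1126 + 69
1126 = 16·69 + 22
69 = 3·22 + 3
22 = 7·3 + 1
3 = 3·1 + 0  (stop)
So 23715/1126 = [21; 16, 3, 7, 3].

[21; 16, 3, 7, 3]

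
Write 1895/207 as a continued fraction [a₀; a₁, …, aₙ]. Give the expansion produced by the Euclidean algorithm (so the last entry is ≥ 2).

[9; 6, 2, 7, 2]

1895 = 9*207 + 32
207 = 6*32 + 15
32 = 2*15 + 2
15 = 7*2 + 1
2 = 2*1 + 0  (stop)
So 1895/207 = [9; 6, 2, 7, 2].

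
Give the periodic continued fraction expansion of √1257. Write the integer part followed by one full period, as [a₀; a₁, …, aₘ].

[35; 2, 4, 1, 22, 1, 4, 2, 70]

a₀ = ⌊√1257⌋ = 35.
With m₀=0, d₀=1 and mₖ₊₁ = dₖaₖ − mₖ, dₖ₊₁ = (n − mₖ₊₁²)/dₖ, aₖ₊₁ = ⌊(a₀+mₖ₊₁)/dₖ₊₁⌋:
  k=1: m=35, d=32, a=2
  k=2: m=29, d=13, a=4
  k=3: m=23, d=56, a=1
  k=4: m=33, d=3, a=22
  k=5: m=33, d=56, a=1
  k=6: m=23, d=13, a=4
  k=7: m=29, d=32, a=2
  k=8: m=35, d=1, a=70
d=1 and a=2a₀=70 at k=8, so the next step gives (m, d) = (35, 32) again — its k=1 value — and the period has length 8.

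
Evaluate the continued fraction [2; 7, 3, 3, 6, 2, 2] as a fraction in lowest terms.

5227/2446

Fold from the inside: start with 2/1.
  2 + 1/2 = 5/2
  6 + 2/5 = 32/5
  3 + 5/32 = 101/32
  3 + 32/101 = 335/101
  7 + 101/335 = 2446/335
  2 + 335/2446 = 5227/2446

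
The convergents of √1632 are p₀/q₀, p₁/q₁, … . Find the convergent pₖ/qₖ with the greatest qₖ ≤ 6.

√1632 = [40; 2, 1, 1, 19, 1, 1, 2, 80, …] (period length 8).
Convergents:
  p_0/q_0 = 40/1
  p_1/q_1 = 81/2
  p_2/q_2 = 121/3
  p_3/q_3 = 202/5
  p_4/q_4 = 3959/98
q_3 = 5 ≤ 6 < 98 = q_4, so the answer is 202/5.

202/5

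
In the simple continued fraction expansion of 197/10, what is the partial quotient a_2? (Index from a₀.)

2

197 = 19·10 + 7   →  a_0 = 19
10 = 1·7 + 3   →  a_1 = 1
7 = 2·3 + 1   →  a_2 = 2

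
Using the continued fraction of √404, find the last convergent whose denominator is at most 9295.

80801/4020

√404 = [20; 10, 40, …] (period length 2).
Convergents:
  p_0/q_0 = 20/1
  p_1/q_1 = 201/10
  p_2/q_2 = 8060/401
  p_3/q_3 = 80801/4020
  p_4/q_4 = 3240100/161201
q_3 = 4020 ≤ 9295 < 161201 = q_4, so the answer is 80801/4020.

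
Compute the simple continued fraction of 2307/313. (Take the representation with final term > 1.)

[7; 2, 1, 2, 3, 5, 2]

2307 = 7×313 + 116
313 = 2×116 + 81
116 = 1×81 + 35
81 = 2×35 + 11
35 = 3×11 + 2
11 = 5×2 + 1
2 = 2×1 + 0  (stop)
So 2307/313 = [7; 2, 1, 2, 3, 5, 2].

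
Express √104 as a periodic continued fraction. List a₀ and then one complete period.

a₀ = ⌊√104⌋ = 10.
With m₀=0, d₀=1 and mₖ₊₁ = dₖaₖ − mₖ, dₖ₊₁ = (n − mₖ₊₁²)/dₖ, aₖ₊₁ = ⌊(a₀+mₖ₊₁)/dₖ₊₁⌋:
  k=1: m=10, d=4, a=5
  k=2: m=10, d=1, a=20
d=1 and a=2a₀=20 at k=2, so the next step gives (m, d) = (10, 4) again — its k=1 value — and the period has length 2.

[10; 5, 20]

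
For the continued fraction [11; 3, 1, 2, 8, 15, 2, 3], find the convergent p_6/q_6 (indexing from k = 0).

Using pₖ = aₖpₖ₋₁ + pₖ₋₂, qₖ = aₖqₖ₋₁ + qₖ₋₂ (with p₋₁=1, p₋₂=0, q₋₁=0, q₋₂=1):
  k=0: a=11, p=11, q=1
  k=1: a=3, p=34, q=3
  k=2: a=1, p=45, q=4
  k=3: a=2, p=124, q=11
  k=4: a=8, p=1037, q=92
  k=5: a=15, p=15679, q=1391
  k=6: a=2, p=32395, q=2874

32395/2874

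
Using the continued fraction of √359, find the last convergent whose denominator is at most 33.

√359 = [18; 1, 17, 1, 36, …] (period length 4).
Convergents:
  p_0/q_0 = 18/1
  p_1/q_1 = 19/1
  p_2/q_2 = 341/18
  p_3/q_3 = 360/19
  p_4/q_4 = 13301/702
q_3 = 19 ≤ 33 < 702 = q_4, so the answer is 360/19.

360/19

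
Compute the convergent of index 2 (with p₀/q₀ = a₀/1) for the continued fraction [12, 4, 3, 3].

159/13

Using pₖ = aₖpₖ₋₁ + pₖ₋₂, qₖ = aₖqₖ₋₁ + qₖ₋₂ (with p₋₁=1, p₋₂=0, q₋₁=0, q₋₂=1):
  k=0: a=12, p=12, q=1
  k=1: a=4, p=49, q=4
  k=2: a=3, p=159, q=13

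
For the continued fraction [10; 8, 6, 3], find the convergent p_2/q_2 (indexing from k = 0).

Using pₖ = aₖpₖ₋₁ + pₖ₋₂, qₖ = aₖqₖ₋₁ + qₖ₋₂ (with p₋₁=1, p₋₂=0, q₋₁=0, q₋₂=1):
  k=0: a=10, p=10, q=1
  k=1: a=8, p=81, q=8
  k=2: a=6, p=496, q=49

496/49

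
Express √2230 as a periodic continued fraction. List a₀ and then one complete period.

[47; 4, 2, 18, 2, 4, 94]

a₀ = ⌊√2230⌋ = 47.
With m₀=0, d₀=1 and mₖ₊₁ = dₖaₖ − mₖ, dₖ₊₁ = (n − mₖ₊₁²)/dₖ, aₖ₊₁ = ⌊(a₀+mₖ₊₁)/dₖ₊₁⌋:
  k=1: m=47, d=21, a=4
  k=2: m=37, d=41, a=2
  k=3: m=45, d=5, a=18
  k=4: m=45, d=41, a=2
  k=5: m=37, d=21, a=4
  k=6: m=47, d=1, a=94
d=1 and a=2a₀=94 at k=6, so the next step gives (m, d) = (47, 21) again — its k=1 value — and the period has length 6.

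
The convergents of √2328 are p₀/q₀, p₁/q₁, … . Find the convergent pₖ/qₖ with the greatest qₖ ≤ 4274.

74497/1544

√2328 = [48; 4, 96, …] (period length 2).
Convergents:
  p_0/q_0 = 48/1
  p_1/q_1 = 193/4
  p_2/q_2 = 18576/385
  p_3/q_3 = 74497/1544
  p_4/q_4 = 7170288/148609
q_3 = 1544 ≤ 4274 < 148609 = q_4, so the answer is 74497/1544.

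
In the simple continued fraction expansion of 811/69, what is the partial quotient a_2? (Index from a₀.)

3

811 = 11·69 + 52   →  a_0 = 11
69 = 1·52 + 17   →  a_1 = 1
52 = 3·17 + 1   →  a_2 = 3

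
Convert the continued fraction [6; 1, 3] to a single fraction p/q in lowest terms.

27/4

Fold from the inside: start with 3/1.
  1 + 1/3 = 4/3
  6 + 3/4 = 27/4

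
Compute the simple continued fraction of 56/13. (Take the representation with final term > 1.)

56 = 4*13 + 4
13 = 3*4 + 1
4 = 4*1 + 0  (stop)
So 56/13 = [4; 3, 4].

[4; 3, 4]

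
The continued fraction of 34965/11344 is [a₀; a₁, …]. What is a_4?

34965 = 3·11344 + 933   →  a_0 = 3
11344 = 12·933 + 148   →  a_1 = 12
933 = 6·148 + 45   →  a_2 = 6
148 = 3·45 + 13   →  a_3 = 3
45 = 3·13 + 6   →  a_4 = 3

3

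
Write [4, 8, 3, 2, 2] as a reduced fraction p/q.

581/141

Fold from the inside: start with 2/1.
  2 + 1/2 = 5/2
  3 + 2/5 = 17/5
  8 + 5/17 = 141/17
  4 + 17/141 = 581/141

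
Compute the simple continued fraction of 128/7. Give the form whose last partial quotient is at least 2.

128 = 18·7 + 2
7 = 3·2 + 1
2 = 2·1 + 0  (stop)
So 128/7 = [18; 3, 2].

[18; 3, 2]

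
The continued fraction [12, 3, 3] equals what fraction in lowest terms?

Using pₖ = aₖpₖ₋₁ + pₖ₋₂ and qₖ = aₖqₖ₋₁ + qₖ₋₂:
  k=0: a=12, p=12, q=1
  k=1: a=3, p=37, q=3
  k=2: a=3, p=123, q=10

123/10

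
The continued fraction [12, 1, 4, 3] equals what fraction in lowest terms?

Fold from the inside: start with 3/1.
  4 + 1/3 = 13/3
  1 + 3/13 = 16/13
  12 + 13/16 = 205/16

205/16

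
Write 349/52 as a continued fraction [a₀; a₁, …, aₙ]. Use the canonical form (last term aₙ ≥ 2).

349 = 6×52 + 37
52 = 1×37 + 15
37 = 2×15 + 7
15 = 2×7 + 1
7 = 7×1 + 0  (stop)
So 349/52 = [6; 1, 2, 2, 7].

[6; 1, 2, 2, 7]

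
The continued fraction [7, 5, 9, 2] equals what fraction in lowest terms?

Fold from the inside: start with 2/1.
  9 + 1/2 = 19/2
  5 + 2/19 = 97/19
  7 + 19/97 = 698/97

698/97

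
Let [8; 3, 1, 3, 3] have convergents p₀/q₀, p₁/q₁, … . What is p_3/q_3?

124/15

Using pₖ = aₖpₖ₋₁ + pₖ₋₂, qₖ = aₖqₖ₋₁ + qₖ₋₂ (with p₋₁=1, p₋₂=0, q₋₁=0, q₋₂=1):
  k=0: a=8, p=8, q=1
  k=1: a=3, p=25, q=3
  k=2: a=1, p=33, q=4
  k=3: a=3, p=124, q=15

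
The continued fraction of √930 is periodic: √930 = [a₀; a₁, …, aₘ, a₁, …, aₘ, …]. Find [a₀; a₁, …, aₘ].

[30; 2, 60]

a₀ = ⌊√930⌋ = 30.
With m₀=0, d₀=1 and mₖ₊₁ = dₖaₖ − mₖ, dₖ₊₁ = (n − mₖ₊₁²)/dₖ, aₖ₊₁ = ⌊(a₀+mₖ₊₁)/dₖ₊₁⌋:
  k=1: m=30, d=30, a=2
  k=2: m=30, d=1, a=60
d=1 and a=2a₀=60 at k=2, so the next step gives (m, d) = (30, 30) again — its k=1 value — and the period has length 2.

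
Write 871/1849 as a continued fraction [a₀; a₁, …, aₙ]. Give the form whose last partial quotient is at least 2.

[0; 2, 8, 7, 7, 2]

871 = 0·1849 + 871
1849 = 2·871 + 107
871 = 8·107 + 15
107 = 7·15 + 2
15 = 7·2 + 1
2 = 2·1 + 0  (stop)
So 871/1849 = [0; 2, 8, 7, 7, 2].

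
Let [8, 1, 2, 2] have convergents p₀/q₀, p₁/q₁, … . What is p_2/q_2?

26/3

Using pₖ = aₖpₖ₋₁ + pₖ₋₂, qₖ = aₖqₖ₋₁ + qₖ₋₂ (with p₋₁=1, p₋₂=0, q₋₁=0, q₋₂=1):
  k=0: a=8, p=8, q=1
  k=1: a=1, p=9, q=1
  k=2: a=2, p=26, q=3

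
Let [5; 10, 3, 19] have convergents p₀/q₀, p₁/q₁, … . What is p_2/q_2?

Using pₖ = aₖpₖ₋₁ + pₖ₋₂, qₖ = aₖqₖ₋₁ + qₖ₋₂ (with p₋₁=1, p₋₂=0, q₋₁=0, q₋₂=1):
  k=0: a=5, p=5, q=1
  k=1: a=10, p=51, q=10
  k=2: a=3, p=158, q=31

158/31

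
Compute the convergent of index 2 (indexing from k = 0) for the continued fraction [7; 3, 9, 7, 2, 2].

Using pₖ = aₖpₖ₋₁ + pₖ₋₂, qₖ = aₖqₖ₋₁ + qₖ₋₂ (with p₋₁=1, p₋₂=0, q₋₁=0, q₋₂=1):
  k=0: a=7, p=7, q=1
  k=1: a=3, p=22, q=3
  k=2: a=9, p=205, q=28

205/28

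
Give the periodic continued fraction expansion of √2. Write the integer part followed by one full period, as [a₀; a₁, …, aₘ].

[1; 2]

a₀ = ⌊√2⌋ = 1.
With m₀=0, d₀=1 and mₖ₊₁ = dₖaₖ − mₖ, dₖ₊₁ = (n − mₖ₊₁²)/dₖ, aₖ₊₁ = ⌊(a₀+mₖ₊₁)/dₖ₊₁⌋:
  k=1: m=1, d=1, a=2
d=1 and a=2a₀=2 at k=1, so the next step gives (m, d) = (1, 1) again — its k=1 value — and the period has length 1.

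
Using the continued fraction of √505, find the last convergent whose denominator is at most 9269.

√505 = [22; 2, 8, 2, 44, …] (period length 4).
Convergents:
  p_0/q_0 = 22/1
  p_1/q_1 = 45/2
  p_2/q_2 = 382/17
  p_3/q_3 = 809/36
  p_4/q_4 = 35978/1601
  p_5/q_5 = 72765/3238
  p_6/q_6 = 618098/27505
q_5 = 3238 ≤ 9269 < 27505 = q_6, so the answer is 72765/3238.

72765/3238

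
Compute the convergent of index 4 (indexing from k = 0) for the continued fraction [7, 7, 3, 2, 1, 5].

Using pₖ = aₖpₖ₋₁ + pₖ₋₂, qₖ = aₖqₖ₋₁ + qₖ₋₂ (with p₋₁=1, p₋₂=0, q₋₁=0, q₋₂=1):
  k=0: a=7, p=7, q=1
  k=1: a=7, p=50, q=7
  k=2: a=3, p=157, q=22
  k=3: a=2, p=364, q=51
  k=4: a=1, p=521, q=73

521/73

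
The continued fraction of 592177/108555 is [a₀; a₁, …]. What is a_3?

15

592177 = 5·108555 + 49402   →  a_0 = 5
108555 = 2·49402 + 9751   →  a_1 = 2
49402 = 5·9751 + 647   →  a_2 = 5
9751 = 15·647 + 46   →  a_3 = 15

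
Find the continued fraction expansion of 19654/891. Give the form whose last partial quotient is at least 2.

[22; 17, 7, 2, 3]

19654 = 22·891 + 52
891 = 17·52 + 7
52 = 7·7 + 3
7 = 2·3 + 1
3 = 3·1 + 0  (stop)
So 19654/891 = [22; 17, 7, 2, 3].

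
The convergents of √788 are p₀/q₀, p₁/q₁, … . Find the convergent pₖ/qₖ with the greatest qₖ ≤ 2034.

√788 = [28; 14, 56, …] (period length 2).
Convergents:
  p_0/q_0 = 28/1
  p_1/q_1 = 393/14
  p_2/q_2 = 22036/785
  p_3/q_3 = 308897/11004
q_2 = 785 ≤ 2034 < 11004 = q_3, so the answer is 22036/785.

22036/785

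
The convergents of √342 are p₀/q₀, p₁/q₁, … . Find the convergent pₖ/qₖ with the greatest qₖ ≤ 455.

2737/148

√342 = [18; 2, 36, …] (period length 2).
Convergents:
  p_0/q_0 = 18/1
  p_1/q_1 = 37/2
  p_2/q_2 = 1350/73
  p_3/q_3 = 2737/148
  p_4/q_4 = 99882/5401
q_3 = 148 ≤ 455 < 5401 = q_4, so the answer is 2737/148.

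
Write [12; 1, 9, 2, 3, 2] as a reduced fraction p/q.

2155/167

Fold from the inside: start with 2/1.
  3 + 1/2 = 7/2
  2 + 2/7 = 16/7
  9 + 7/16 = 151/16
  1 + 16/151 = 167/151
  12 + 151/167 = 2155/167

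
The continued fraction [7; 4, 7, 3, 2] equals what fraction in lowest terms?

Using pₖ = aₖpₖ₋₁ + pₖ₋₂ and qₖ = aₖqₖ₋₁ + qₖ₋₂:
  k=0: a=7, p=7, q=1
  k=1: a=4, p=29, q=4
  k=2: a=7, p=210, q=29
  k=3: a=3, p=659, q=91
  k=4: a=2, p=1528, q=211

1528/211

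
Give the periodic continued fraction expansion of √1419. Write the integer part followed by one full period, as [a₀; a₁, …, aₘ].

[37; 1, 2, 37, 2, 1, 74]

a₀ = ⌊√1419⌋ = 37.
With m₀=0, d₀=1 and mₖ₊₁ = dₖaₖ − mₖ, dₖ₊₁ = (n − mₖ₊₁²)/dₖ, aₖ₊₁ = ⌊(a₀+mₖ₊₁)/dₖ₊₁⌋:
  k=1: m=37, d=50, a=1
  k=2: m=13, d=25, a=2
  k=3: m=37, d=2, a=37
  k=4: m=37, d=25, a=2
  k=5: m=13, d=50, a=1
  k=6: m=37, d=1, a=74
d=1 and a=2a₀=74 at k=6, so the next step gives (m, d) = (37, 50) again — its k=1 value — and the period has length 6.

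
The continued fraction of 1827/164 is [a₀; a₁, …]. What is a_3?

1

1827 = 11·164 + 23   →  a_0 = 11
164 = 7·23 + 3   →  a_1 = 7
23 = 7·3 + 2   →  a_2 = 7
3 = 1·2 + 1   →  a_3 = 1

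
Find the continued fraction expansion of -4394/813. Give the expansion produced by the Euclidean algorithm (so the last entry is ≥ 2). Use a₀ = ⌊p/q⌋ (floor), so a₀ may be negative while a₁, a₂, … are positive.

[-6; 1, 1, 2, 8, 6, 3]

-4394 = -6·813 + 484
813 = 1·484 + 329
484 = 1·329 + 155
329 = 2·155 + 19
155 = 8·19 + 3
19 = 6·3 + 1
3 = 3·1 + 0  (stop)
So -4394/813 = [-6; 1, 1, 2, 8, 6, 3].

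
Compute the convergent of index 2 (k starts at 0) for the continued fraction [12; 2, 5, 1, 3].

137/11

Using pₖ = aₖpₖ₋₁ + pₖ₋₂, qₖ = aₖqₖ₋₁ + qₖ₋₂ (with p₋₁=1, p₋₂=0, q₋₁=0, q₋₂=1):
  k=0: a=12, p=12, q=1
  k=1: a=2, p=25, q=2
  k=2: a=5, p=137, q=11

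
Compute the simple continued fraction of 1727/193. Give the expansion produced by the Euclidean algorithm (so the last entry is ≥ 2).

1727 = 8*193 + 183
193 = 1*183 + 10
183 = 18*10 + 3
10 = 3*3 + 1
3 = 3*1 + 0  (stop)
So 1727/193 = [8; 1, 18, 3, 3].

[8; 1, 18, 3, 3]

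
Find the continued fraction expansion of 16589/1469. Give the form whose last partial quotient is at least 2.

16589 = 11·1469 + 430
1469 = 3·430 + 179
430 = 2·179 + 72
179 = 2·72 + 35
72 = 2·35 + 2
35 = 17·2 + 1
2 = 2·1 + 0  (stop)
So 16589/1469 = [11; 3, 2, 2, 2, 17, 2].

[11; 3, 2, 2, 2, 17, 2]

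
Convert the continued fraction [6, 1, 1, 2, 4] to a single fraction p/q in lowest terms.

Fold from the inside: start with 4/1.
  2 + 1/4 = 9/4
  1 + 4/9 = 13/9
  1 + 9/13 = 22/13
  6 + 13/22 = 145/22

145/22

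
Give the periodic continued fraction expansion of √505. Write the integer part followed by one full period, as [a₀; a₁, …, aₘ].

[22; 2, 8, 2, 44]

a₀ = ⌊√505⌋ = 22.
With m₀=0, d₀=1 and mₖ₊₁ = dₖaₖ − mₖ, dₖ₊₁ = (n − mₖ₊₁²)/dₖ, aₖ₊₁ = ⌊(a₀+mₖ₊₁)/dₖ₊₁⌋:
  k=1: m=22, d=21, a=2
  k=2: m=20, d=5, a=8
  k=3: m=20, d=21, a=2
  k=4: m=22, d=1, a=44
d=1 and a=2a₀=44 at k=4, so the next step gives (m, d) = (22, 21) again — its k=1 value — and the period has length 4.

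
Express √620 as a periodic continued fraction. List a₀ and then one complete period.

a₀ = ⌊√620⌋ = 24.
With m₀=0, d₀=1 and mₖ₊₁ = dₖaₖ − mₖ, dₖ₊₁ = (n − mₖ₊₁²)/dₖ, aₖ₊₁ = ⌊(a₀+mₖ₊₁)/dₖ₊₁⌋:
  k=1: m=24, d=44, a=1
  k=2: m=20, d=5, a=8
  k=3: m=20, d=44, a=1
  k=4: m=24, d=1, a=48
d=1 and a=2a₀=48 at k=4, so the next step gives (m, d) = (24, 44) again — its k=1 value — and the period has length 4.

[24; 1, 8, 1, 48]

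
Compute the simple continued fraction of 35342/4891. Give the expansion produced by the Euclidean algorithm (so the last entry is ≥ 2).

[7; 4, 2, 2, 1, 8, 18]

35342 = 7*4891 + 1105
4891 = 4*1105 + 471
1105 = 2*471 + 163
471 = 2*163 + 145
163 = 1*145 + 18
145 = 8*18 + 1
18 = 18*1 + 0  (stop)
So 35342/4891 = [7; 4, 2, 2, 1, 8, 18].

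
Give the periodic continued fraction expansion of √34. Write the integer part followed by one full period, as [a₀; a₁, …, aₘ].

[5; 1, 4, 1, 10]

a₀ = ⌊√34⌋ = 5.
With m₀=0, d₀=1 and mₖ₊₁ = dₖaₖ − mₖ, dₖ₊₁ = (n − mₖ₊₁²)/dₖ, aₖ₊₁ = ⌊(a₀+mₖ₊₁)/dₖ₊₁⌋:
  k=1: m=5, d=9, a=1
  k=2: m=4, d=2, a=4
  k=3: m=4, d=9, a=1
  k=4: m=5, d=1, a=10
d=1 and a=2a₀=10 at k=4, so the next step gives (m, d) = (5, 9) again — its k=1 value — and the period has length 4.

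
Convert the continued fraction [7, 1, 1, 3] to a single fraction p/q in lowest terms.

Fold from the inside: start with 3/1.
  1 + 1/3 = 4/3
  1 + 3/4 = 7/4
  7 + 4/7 = 53/7

53/7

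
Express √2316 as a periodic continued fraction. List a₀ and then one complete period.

[48; 8, 96]

a₀ = ⌊√2316⌋ = 48.
With m₀=0, d₀=1 and mₖ₊₁ = dₖaₖ − mₖ, dₖ₊₁ = (n − mₖ₊₁²)/dₖ, aₖ₊₁ = ⌊(a₀+mₖ₊₁)/dₖ₊₁⌋:
  k=1: m=48, d=12, a=8
  k=2: m=48, d=1, a=96
d=1 and a=2a₀=96 at k=2, so the next step gives (m, d) = (48, 12) again — its k=1 value — and the period has length 2.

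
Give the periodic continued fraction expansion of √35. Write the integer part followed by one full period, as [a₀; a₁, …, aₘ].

[5; 1, 10]

a₀ = ⌊√35⌋ = 5.
With m₀=0, d₀=1 and mₖ₊₁ = dₖaₖ − mₖ, dₖ₊₁ = (n − mₖ₊₁²)/dₖ, aₖ₊₁ = ⌊(a₀+mₖ₊₁)/dₖ₊₁⌋:
  k=1: m=5, d=10, a=1
  k=2: m=5, d=1, a=10
d=1 and a=2a₀=10 at k=2, so the next step gives (m, d) = (5, 10) again — its k=1 value — and the period has length 2.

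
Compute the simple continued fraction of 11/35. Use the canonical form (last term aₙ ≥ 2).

11 = 0×35 + 11
35 = 3×11 + 2
11 = 5×2 + 1
2 = 2×1 + 0  (stop)
So 11/35 = [0; 3, 5, 2].

[0; 3, 5, 2]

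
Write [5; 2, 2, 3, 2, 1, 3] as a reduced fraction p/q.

Fold from the inside: start with 3/1.
  1 + 1/3 = 4/3
  2 + 3/4 = 11/4
  3 + 4/11 = 37/11
  2 + 11/37 = 85/37
  2 + 37/85 = 207/85
  5 + 85/207 = 1120/207

1120/207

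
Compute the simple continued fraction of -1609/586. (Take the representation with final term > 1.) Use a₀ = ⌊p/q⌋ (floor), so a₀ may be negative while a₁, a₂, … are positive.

-1609 = -3·586 + 149
586 = 3·149 + 139
149 = 1·139 + 10
139 = 13·10 + 9
10 = 1·9 + 1
9 = 9·1 + 0  (stop)
So -1609/586 = [-3; 3, 1, 13, 1, 9].

[-3; 3, 1, 13, 1, 9]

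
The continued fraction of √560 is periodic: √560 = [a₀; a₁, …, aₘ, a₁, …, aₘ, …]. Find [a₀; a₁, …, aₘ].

a₀ = ⌊√560⌋ = 23.
With m₀=0, d₀=1 and mₖ₊₁ = dₖaₖ − mₖ, dₖ₊₁ = (n − mₖ₊₁²)/dₖ, aₖ₊₁ = ⌊(a₀+mₖ₊₁)/dₖ₊₁⌋:
  k=1: m=23, d=31, a=1
  k=2: m=8, d=16, a=1
  k=3: m=8, d=31, a=1
  k=4: m=23, d=1, a=46
d=1 and a=2a₀=46 at k=4, so the next step gives (m, d) = (23, 31) again — its k=1 value — and the period has length 4.

[23; 1, 1, 1, 46]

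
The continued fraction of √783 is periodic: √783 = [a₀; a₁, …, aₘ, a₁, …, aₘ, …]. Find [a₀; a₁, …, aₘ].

[27; 1, 54]

a₀ = ⌊√783⌋ = 27.
With m₀=0, d₀=1 and mₖ₊₁ = dₖaₖ − mₖ, dₖ₊₁ = (n − mₖ₊₁²)/dₖ, aₖ₊₁ = ⌊(a₀+mₖ₊₁)/dₖ₊₁⌋:
  k=1: m=27, d=54, a=1
  k=2: m=27, d=1, a=54
d=1 and a=2a₀=54 at k=2, so the next step gives (m, d) = (27, 54) again — its k=1 value — and the period has length 2.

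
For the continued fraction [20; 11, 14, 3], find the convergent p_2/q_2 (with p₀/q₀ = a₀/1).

Using pₖ = aₖpₖ₋₁ + pₖ₋₂, qₖ = aₖqₖ₋₁ + qₖ₋₂ (with p₋₁=1, p₋₂=0, q₋₁=0, q₋₂=1):
  k=0: a=20, p=20, q=1
  k=1: a=11, p=221, q=11
  k=2: a=14, p=3114, q=155

3114/155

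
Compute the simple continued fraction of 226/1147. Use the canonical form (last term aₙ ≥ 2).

[0; 5, 13, 3, 2, 2]

226 = 0*1147 + 226
1147 = 5*226 + 17
226 = 13*17 + 5
17 = 3*5 + 2
5 = 2*2 + 1
2 = 2*1 + 0  (stop)
So 226/1147 = [0; 5, 13, 3, 2, 2].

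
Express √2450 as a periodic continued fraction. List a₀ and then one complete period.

a₀ = ⌊√2450⌋ = 49.
With m₀=0, d₀=1 and mₖ₊₁ = dₖaₖ − mₖ, dₖ₊₁ = (n − mₖ₊₁²)/dₖ, aₖ₊₁ = ⌊(a₀+mₖ₊₁)/dₖ₊₁⌋:
  k=1: m=49, d=49, a=2
  k=2: m=49, d=1, a=98
d=1 and a=2a₀=98 at k=2, so the next step gives (m, d) = (49, 49) again — its k=1 value — and the period has length 2.

[49; 2, 98]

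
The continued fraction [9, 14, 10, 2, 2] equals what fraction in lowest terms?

6649/733

Fold from the inside: start with 2/1.
  2 + 1/2 = 5/2
  10 + 2/5 = 52/5
  14 + 5/52 = 733/52
  9 + 52/733 = 6649/733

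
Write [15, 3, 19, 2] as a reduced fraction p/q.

Fold from the inside: start with 2/1.
  19 + 1/2 = 39/2
  3 + 2/39 = 119/39
  15 + 39/119 = 1824/119

1824/119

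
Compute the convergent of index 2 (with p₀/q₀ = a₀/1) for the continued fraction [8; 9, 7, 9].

Using pₖ = aₖpₖ₋₁ + pₖ₋₂, qₖ = aₖqₖ₋₁ + qₖ₋₂ (with p₋₁=1, p₋₂=0, q₋₁=0, q₋₂=1):
  k=0: a=8, p=8, q=1
  k=1: a=9, p=73, q=9
  k=2: a=7, p=519, q=64

519/64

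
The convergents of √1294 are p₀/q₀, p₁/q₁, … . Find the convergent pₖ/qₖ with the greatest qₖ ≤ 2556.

91909/2555

√1294 = [35; 1, 34, 1, 70, …] (period length 4).
Convergents:
  p_0/q_0 = 35/1
  p_1/q_1 = 36/1
  p_2/q_2 = 1259/35
  p_3/q_3 = 1295/36
  p_4/q_4 = 91909/2555
  p_5/q_5 = 93204/2591
q_4 = 2555 ≤ 2556 < 2591 = q_5, so the answer is 91909/2555.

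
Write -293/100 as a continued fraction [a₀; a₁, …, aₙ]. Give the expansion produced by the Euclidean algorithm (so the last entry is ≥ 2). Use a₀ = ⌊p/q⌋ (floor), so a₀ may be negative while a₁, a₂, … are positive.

-293 = -3×100 + 7
100 = 14×7 + 2
7 = 3×2 + 1
2 = 2×1 + 0  (stop)
So -293/100 = [-3; 14, 3, 2].

[-3; 14, 3, 2]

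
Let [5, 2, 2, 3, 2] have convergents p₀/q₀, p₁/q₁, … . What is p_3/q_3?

92/17

Using pₖ = aₖpₖ₋₁ + pₖ₋₂, qₖ = aₖqₖ₋₁ + qₖ₋₂ (with p₋₁=1, p₋₂=0, q₋₁=0, q₋₂=1):
  k=0: a=5, p=5, q=1
  k=1: a=2, p=11, q=2
  k=2: a=2, p=27, q=5
  k=3: a=3, p=92, q=17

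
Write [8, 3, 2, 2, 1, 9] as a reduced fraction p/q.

1932/233

Fold from the inside: start with 9/1.
  1 + 1/9 = 10/9
  2 + 9/10 = 29/10
  2 + 10/29 = 68/29
  3 + 29/68 = 233/68
  8 + 68/233 = 1932/233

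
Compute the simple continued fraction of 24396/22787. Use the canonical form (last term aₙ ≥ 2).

[1; 14, 6, 6, 14, 3]

24396 = 1×22787 + 1609
22787 = 14×1609 + 261
1609 = 6×261 + 43
261 = 6×43 + 3
43 = 14×3 + 1
3 = 3×1 + 0  (stop)
So 24396/22787 = [1; 14, 6, 6, 14, 3].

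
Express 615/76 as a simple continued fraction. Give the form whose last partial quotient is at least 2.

615 = 8×76 + 7
76 = 10×7 + 6
7 = 1×6 + 1
6 = 6×1 + 0  (stop)
So 615/76 = [8; 10, 1, 6].

[8; 10, 1, 6]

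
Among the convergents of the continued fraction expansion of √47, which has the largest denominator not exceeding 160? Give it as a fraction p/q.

√47 = [6; 1, 5, 1, 12, …] (period length 4).
Convergents:
  p_0/q_0 = 6/1
  p_1/q_1 = 7/1
  p_2/q_2 = 41/6
  p_3/q_3 = 48/7
  p_4/q_4 = 617/90
  p_5/q_5 = 665/97
  p_6/q_6 = 3942/575
q_5 = 97 ≤ 160 < 575 = q_6, so the answer is 665/97.

665/97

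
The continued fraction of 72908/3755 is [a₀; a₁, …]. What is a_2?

72908 = 19·3755 + 1563   →  a_0 = 19
3755 = 2·1563 + 629   →  a_1 = 2
1563 = 2·629 + 305   →  a_2 = 2

2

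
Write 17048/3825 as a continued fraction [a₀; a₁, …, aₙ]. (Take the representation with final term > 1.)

17048 = 4×3825 + 1748
3825 = 2×1748 + 329
1748 = 5×329 + 103
329 = 3×103 + 20
103 = 5×20 + 3
20 = 6×3 + 2
3 = 1×2 + 1
2 = 2×1 + 0  (stop)
So 17048/3825 = [4; 2, 5, 3, 5, 6, 1, 2].

[4; 2, 5, 3, 5, 6, 1, 2]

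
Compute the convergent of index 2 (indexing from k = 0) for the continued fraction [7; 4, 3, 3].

Using pₖ = aₖpₖ₋₁ + pₖ₋₂, qₖ = aₖqₖ₋₁ + qₖ₋₂ (with p₋₁=1, p₋₂=0, q₋₁=0, q₋₂=1):
  k=0: a=7, p=7, q=1
  k=1: a=4, p=29, q=4
  k=2: a=3, p=94, q=13

94/13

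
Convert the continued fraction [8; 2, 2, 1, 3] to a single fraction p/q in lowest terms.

219/26

Fold from the inside: start with 3/1.
  1 + 1/3 = 4/3
  2 + 3/4 = 11/4
  2 + 4/11 = 26/11
  8 + 11/26 = 219/26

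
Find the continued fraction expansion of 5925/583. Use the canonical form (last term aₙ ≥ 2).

5925 = 10·583 + 95
583 = 6·95 + 13
95 = 7·13 + 4
13 = 3·4 + 1
4 = 4·1 + 0  (stop)
So 5925/583 = [10; 6, 7, 3, 4].

[10; 6, 7, 3, 4]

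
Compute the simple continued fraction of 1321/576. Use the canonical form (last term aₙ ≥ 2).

1321 = 2*576 + 169
576 = 3*169 + 69
169 = 2*69 + 31
69 = 2*31 + 7
31 = 4*7 + 3
7 = 2*3 + 1
3 = 3*1 + 0  (stop)
So 1321/576 = [2; 3, 2, 2, 4, 2, 3].

[2; 3, 2, 2, 4, 2, 3]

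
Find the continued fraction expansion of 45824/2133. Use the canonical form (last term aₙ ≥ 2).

[21; 2, 14, 1, 1, 11, 3]

45824 = 21*2133 + 1031
2133 = 2*1031 + 71
1031 = 14*71 + 37
71 = 1*37 + 34
37 = 1*34 + 3
34 = 11*3 + 1
3 = 3*1 + 0  (stop)
So 45824/2133 = [21; 2, 14, 1, 1, 11, 3].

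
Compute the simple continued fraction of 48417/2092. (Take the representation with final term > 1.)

48417 = 23·2092 + 301
2092 = 6·301 + 286
301 = 1·286 + 15
286 = 19·15 + 1
15 = 15·1 + 0  (stop)
So 48417/2092 = [23; 6, 1, 19, 15].

[23; 6, 1, 19, 15]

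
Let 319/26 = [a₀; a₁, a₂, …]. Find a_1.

3

319 = 12·26 + 7   →  a_0 = 12
26 = 3·7 + 5   →  a_1 = 3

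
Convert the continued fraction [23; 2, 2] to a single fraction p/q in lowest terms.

117/5

Fold from the inside: start with 2/1.
  2 + 1/2 = 5/2
  23 + 2/5 = 117/5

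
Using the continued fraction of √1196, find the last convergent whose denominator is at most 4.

69/2

√1196 = [34; 1, 1, 2, 1, 1, 68, …] (period length 6).
Convergents:
  p_0/q_0 = 34/1
  p_1/q_1 = 35/1
  p_2/q_2 = 69/2
  p_3/q_3 = 173/5
q_2 = 2 ≤ 4 < 5 = q_3, so the answer is 69/2.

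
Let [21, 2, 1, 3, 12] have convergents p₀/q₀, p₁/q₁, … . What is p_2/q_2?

64/3

Using pₖ = aₖpₖ₋₁ + pₖ₋₂, qₖ = aₖqₖ₋₁ + qₖ₋₂ (with p₋₁=1, p₋₂=0, q₋₁=0, q₋₂=1):
  k=0: a=21, p=21, q=1
  k=1: a=2, p=43, q=2
  k=2: a=1, p=64, q=3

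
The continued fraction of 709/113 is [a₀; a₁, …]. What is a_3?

709 = 6·113 + 31   →  a_0 = 6
113 = 3·31 + 20   →  a_1 = 3
31 = 1·20 + 11   →  a_2 = 1
20 = 1·11 + 9   →  a_3 = 1

1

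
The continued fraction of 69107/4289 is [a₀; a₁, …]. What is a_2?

69107 = 16·4289 + 483   →  a_0 = 16
4289 = 8·483 + 425   →  a_1 = 8
483 = 1·425 + 58   →  a_2 = 1

1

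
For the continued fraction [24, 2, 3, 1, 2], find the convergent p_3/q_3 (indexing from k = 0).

Using pₖ = aₖpₖ₋₁ + pₖ₋₂, qₖ = aₖqₖ₋₁ + qₖ₋₂ (with p₋₁=1, p₋₂=0, q₋₁=0, q₋₂=1):
  k=0: a=24, p=24, q=1
  k=1: a=2, p=49, q=2
  k=2: a=3, p=171, q=7
  k=3: a=1, p=220, q=9

220/9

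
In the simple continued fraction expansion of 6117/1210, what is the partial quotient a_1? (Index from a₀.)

6117 = 5·1210 + 67   →  a_0 = 5
1210 = 18·67 + 4   →  a_1 = 18

18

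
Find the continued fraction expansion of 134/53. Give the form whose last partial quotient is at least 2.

134 = 2*53 + 28
53 = 1*28 + 25
28 = 1*25 + 3
25 = 8*3 + 1
3 = 3*1 + 0  (stop)
So 134/53 = [2; 1, 1, 8, 3].

[2; 1, 1, 8, 3]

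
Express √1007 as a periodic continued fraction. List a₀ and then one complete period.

a₀ = ⌊√1007⌋ = 31.
With m₀=0, d₀=1 and mₖ₊₁ = dₖaₖ − mₖ, dₖ₊₁ = (n − mₖ₊₁²)/dₖ, aₖ₊₁ = ⌊(a₀+mₖ₊₁)/dₖ₊₁⌋:
  k=1: m=31, d=46, a=1
  k=2: m=15, d=17, a=2
  k=3: m=19, d=38, a=1
  k=4: m=19, d=17, a=2
  k=5: m=15, d=46, a=1
  k=6: m=31, d=1, a=62
d=1 and a=2a₀=62 at k=6, so the next step gives (m, d) = (31, 46) again — its k=1 value — and the period has length 6.

[31; 1, 2, 1, 2, 1, 62]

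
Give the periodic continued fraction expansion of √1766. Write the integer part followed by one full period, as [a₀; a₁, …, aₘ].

a₀ = ⌊√1766⌋ = 42.

[42; 42, 84]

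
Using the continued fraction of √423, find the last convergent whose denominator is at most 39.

√423 = [20; 1, 1, 3, 4, 3, 1, 1, 40, …] (period length 8).
Convergents:
  p_0/q_0 = 20/1
  p_1/q_1 = 21/1
  p_2/q_2 = 41/2
  p_3/q_3 = 144/7
  p_4/q_4 = 617/30
  p_5/q_5 = 1995/97
q_4 = 30 ≤ 39 < 97 = q_5, so the answer is 617/30.

617/30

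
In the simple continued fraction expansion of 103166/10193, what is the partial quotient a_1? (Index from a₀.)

8

103166 = 10·10193 + 1236   →  a_0 = 10
10193 = 8·1236 + 305   →  a_1 = 8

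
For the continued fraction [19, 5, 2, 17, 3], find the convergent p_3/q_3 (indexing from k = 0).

3683/192

Using pₖ = aₖpₖ₋₁ + pₖ₋₂, qₖ = aₖqₖ₋₁ + qₖ₋₂ (with p₋₁=1, p₋₂=0, q₋₁=0, q₋₂=1):
  k=0: a=19, p=19, q=1
  k=1: a=5, p=96, q=5
  k=2: a=2, p=211, q=11
  k=3: a=17, p=3683, q=192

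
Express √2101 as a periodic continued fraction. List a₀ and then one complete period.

a₀ = ⌊√2101⌋ = 45.
With m₀=0, d₀=1 and mₖ₊₁ = dₖaₖ − mₖ, dₖ₊₁ = (n − mₖ₊₁²)/dₖ, aₖ₊₁ = ⌊(a₀+mₖ₊₁)/dₖ₊₁⌋:
  k=1: m=45, d=76, a=1
  k=2: m=31, d=15, a=5
  k=3: m=44, d=11, a=8
  k=4: m=44, d=15, a=5
  k=5: m=31, d=76, a=1
  k=6: m=45, d=1, a=90
d=1 and a=2a₀=90 at k=6, so the next step gives (m, d) = (45, 76) again — its k=1 value — and the period has length 6.

[45; 1, 5, 8, 5, 1, 90]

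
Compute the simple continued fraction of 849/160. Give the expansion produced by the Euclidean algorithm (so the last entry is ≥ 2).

849 = 5·160 + 49
160 = 3·49 + 13
49 = 3·13 + 10
13 = 1·10 + 3
10 = 3·3 + 1
3 = 3·1 + 0  (stop)
So 849/160 = [5; 3, 3, 1, 3, 3].

[5; 3, 3, 1, 3, 3]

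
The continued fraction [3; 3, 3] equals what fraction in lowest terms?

Fold from the inside: start with 3/1.
  3 + 1/3 = 10/3
  3 + 3/10 = 33/10

33/10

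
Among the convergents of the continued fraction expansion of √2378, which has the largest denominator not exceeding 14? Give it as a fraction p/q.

634/13

√2378 = [48; 1, 3, 3, 1, 96, …] (period length 5).
Convergents:
  p_0/q_0 = 48/1
  p_1/q_1 = 49/1
  p_2/q_2 = 195/4
  p_3/q_3 = 634/13
  p_4/q_4 = 829/17
q_3 = 13 ≤ 14 < 17 = q_4, so the answer is 634/13.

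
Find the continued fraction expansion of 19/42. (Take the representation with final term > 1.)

[0; 2, 4, 1, 3]

19 = 0*42 + 19
42 = 2*19 + 4
19 = 4*4 + 3
4 = 1*3 + 1
3 = 3*1 + 0  (stop)
So 19/42 = [0; 2, 4, 1, 3].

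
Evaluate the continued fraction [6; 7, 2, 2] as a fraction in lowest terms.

Fold from the inside: start with 2/1.
  2 + 1/2 = 5/2
  7 + 2/5 = 37/5
  6 + 5/37 = 227/37

227/37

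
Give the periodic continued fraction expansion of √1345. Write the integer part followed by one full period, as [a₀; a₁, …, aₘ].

a₀ = ⌊√1345⌋ = 36.

[36; 1, 2, 14, 2, 1, 72]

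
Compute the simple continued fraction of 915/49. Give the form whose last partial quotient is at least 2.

915 = 18×49 + 33
49 = 1×33 + 16
33 = 2×16 + 1
16 = 16×1 + 0  (stop)
So 915/49 = [18; 1, 2, 16].

[18; 1, 2, 16]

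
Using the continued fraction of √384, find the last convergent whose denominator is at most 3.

39/2

√384 = [19; 1, 1, 2, 9, 2, 1, 1, 38, …] (period length 8).
Convergents:
  p_0/q_0 = 19/1
  p_1/q_1 = 20/1
  p_2/q_2 = 39/2
  p_3/q_3 = 98/5
q_2 = 2 ≤ 3 < 5 = q_3, so the answer is 39/2.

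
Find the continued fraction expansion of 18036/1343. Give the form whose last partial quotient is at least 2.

[13; 2, 3, 18, 1, 9]

18036 = 13·1343 + 577
1343 = 2·577 + 189
577 = 3·189 + 10
189 = 18·10 + 9
10 = 1·9 + 1
9 = 9·1 + 0  (stop)
So 18036/1343 = [13; 2, 3, 18, 1, 9].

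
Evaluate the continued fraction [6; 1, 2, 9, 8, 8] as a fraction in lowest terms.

Fold from the inside: start with 8/1.
  8 + 1/8 = 65/8
  9 + 8/65 = 593/65
  2 + 65/593 = 1251/593
  1 + 593/1251 = 1844/1251
  6 + 1251/1844 = 12315/1844

12315/1844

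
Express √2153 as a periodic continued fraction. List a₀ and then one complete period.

[46; 2, 2, 92]

a₀ = ⌊√2153⌋ = 46.
With m₀=0, d₀=1 and mₖ₊₁ = dₖaₖ − mₖ, dₖ₊₁ = (n − mₖ₊₁²)/dₖ, aₖ₊₁ = ⌊(a₀+mₖ₊₁)/dₖ₊₁⌋:
  k=1: m=46, d=37, a=2
  k=2: m=28, d=37, a=2
  k=3: m=46, d=1, a=92
d=1 and a=2a₀=92 at k=3, so the next step gives (m, d) = (46, 37) again — its k=1 value — and the period has length 3.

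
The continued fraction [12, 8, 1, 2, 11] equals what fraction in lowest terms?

3574/295

Using pₖ = aₖpₖ₋₁ + pₖ₋₂ and qₖ = aₖqₖ₋₁ + qₖ₋₂:
  k=0: a=12, p=12, q=1
  k=1: a=8, p=97, q=8
  k=2: a=1, p=109, q=9
  k=3: a=2, p=315, q=26
  k=4: a=11, p=3574, q=295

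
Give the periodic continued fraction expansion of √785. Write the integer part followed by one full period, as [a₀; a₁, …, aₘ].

[28; 56]

a₀ = ⌊√785⌋ = 28.
With m₀=0, d₀=1 and mₖ₊₁ = dₖaₖ − mₖ, dₖ₊₁ = (n − mₖ₊₁²)/dₖ, aₖ₊₁ = ⌊(a₀+mₖ₊₁)/dₖ₊₁⌋:
  k=1: m=28, d=1, a=56
d=1 and a=2a₀=56 at k=1, so the next step gives (m, d) = (28, 1) again — its k=1 value — and the period has length 1.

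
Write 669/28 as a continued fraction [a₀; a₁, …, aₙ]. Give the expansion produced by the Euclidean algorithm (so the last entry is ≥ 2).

[23; 1, 8, 3]

669 = 23×28 + 25
28 = 1×25 + 3
25 = 8×3 + 1
3 = 3×1 + 0  (stop)
So 669/28 = [23; 1, 8, 3].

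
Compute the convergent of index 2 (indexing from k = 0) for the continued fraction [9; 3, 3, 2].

93/10

Using pₖ = aₖpₖ₋₁ + pₖ₋₂, qₖ = aₖqₖ₋₁ + qₖ₋₂ (with p₋₁=1, p₋₂=0, q₋₁=0, q₋₂=1):
  k=0: a=9, p=9, q=1
  k=1: a=3, p=28, q=3
  k=2: a=3, p=93, q=10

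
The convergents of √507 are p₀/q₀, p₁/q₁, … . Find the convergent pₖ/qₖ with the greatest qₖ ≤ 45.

√507 = [22; 1, 1, 14, 1, 1, 44, …] (period length 6).
Convergents:
  p_0/q_0 = 22/1
  p_1/q_1 = 23/1
  p_2/q_2 = 45/2
  p_3/q_3 = 653/29
  p_4/q_4 = 698/31
  p_5/q_5 = 1351/60
q_4 = 31 ≤ 45 < 60 = q_5, so the answer is 698/31.

698/31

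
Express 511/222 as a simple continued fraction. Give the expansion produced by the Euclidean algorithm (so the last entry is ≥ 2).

[2; 3, 3, 5, 4]

511 = 2·222 + 67
222 = 3·67 + 21
67 = 3·21 + 4
21 = 5·4 + 1
4 = 4·1 + 0  (stop)
So 511/222 = [2; 3, 3, 5, 4].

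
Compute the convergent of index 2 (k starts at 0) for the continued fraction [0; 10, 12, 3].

12/121

Using pₖ = aₖpₖ₋₁ + pₖ₋₂, qₖ = aₖqₖ₋₁ + qₖ₋₂ (with p₋₁=1, p₋₂=0, q₋₁=0, q₋₂=1):
  k=0: a=0, p=0, q=1
  k=1: a=10, p=1, q=10
  k=2: a=12, p=12, q=121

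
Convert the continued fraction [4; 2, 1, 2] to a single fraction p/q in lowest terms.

Using pₖ = aₖpₖ₋₁ + pₖ₋₂ and qₖ = aₖqₖ₋₁ + qₖ₋₂:
  k=0: a=4, p=4, q=1
  k=1: a=2, p=9, q=2
  k=2: a=1, p=13, q=3
  k=3: a=2, p=35, q=8

35/8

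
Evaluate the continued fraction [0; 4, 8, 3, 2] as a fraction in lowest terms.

Using pₖ = aₖpₖ₋₁ + pₖ₋₂ and qₖ = aₖqₖ₋₁ + qₖ₋₂:
  k=0: a=0, p=0, q=1
  k=1: a=4, p=1, q=4
  k=2: a=8, p=8, q=33
  k=3: a=3, p=25, q=103
  k=4: a=2, p=58, q=239

58/239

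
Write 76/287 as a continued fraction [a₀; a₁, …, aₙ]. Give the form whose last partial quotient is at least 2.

76 = 0*287 + 76
287 = 3*76 + 59
76 = 1*59 + 17
59 = 3*17 + 8
17 = 2*8 + 1
8 = 8*1 + 0  (stop)
So 76/287 = [0; 3, 1, 3, 2, 8].

[0; 3, 1, 3, 2, 8]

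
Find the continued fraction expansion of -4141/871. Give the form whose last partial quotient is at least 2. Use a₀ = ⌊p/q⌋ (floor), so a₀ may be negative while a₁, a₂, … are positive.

[-5; 4, 14, 3, 1, 3]

-4141 = -5×871 + 214
871 = 4×214 + 15
214 = 14×15 + 4
15 = 3×4 + 3
4 = 1×3 + 1
3 = 3×1 + 0  (stop)
So -4141/871 = [-5; 4, 14, 3, 1, 3].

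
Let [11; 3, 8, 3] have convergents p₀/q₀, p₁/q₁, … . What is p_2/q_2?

283/25

Using pₖ = aₖpₖ₋₁ + pₖ₋₂, qₖ = aₖqₖ₋₁ + qₖ₋₂ (with p₋₁=1, p₋₂=0, q₋₁=0, q₋₂=1):
  k=0: a=11, p=11, q=1
  k=1: a=3, p=34, q=3
  k=2: a=8, p=283, q=25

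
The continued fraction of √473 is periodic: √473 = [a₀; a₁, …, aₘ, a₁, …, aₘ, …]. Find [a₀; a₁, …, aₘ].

a₀ = ⌊√473⌋ = 21.
With m₀=0, d₀=1 and mₖ₊₁ = dₖaₖ − mₖ, dₖ₊₁ = (n − mₖ₊₁²)/dₖ, aₖ₊₁ = ⌊(a₀+mₖ₊₁)/dₖ₊₁⌋:
  k=1: m=21, d=32, a=1
  k=2: m=11, d=11, a=2
  k=3: m=11, d=32, a=1
  k=4: m=21, d=1, a=42
d=1 and a=2a₀=42 at k=4, so the next step gives (m, d) = (21, 32) again — its k=1 value — and the period has length 4.

[21; 1, 2, 1, 42]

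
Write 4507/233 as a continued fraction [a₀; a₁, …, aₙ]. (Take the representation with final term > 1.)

[19; 2, 1, 10, 2, 3]

4507 = 19*233 + 80
233 = 2*80 + 73
80 = 1*73 + 7
73 = 10*7 + 3
7 = 2*3 + 1
3 = 3*1 + 0  (stop)
So 4507/233 = [19; 2, 1, 10, 2, 3].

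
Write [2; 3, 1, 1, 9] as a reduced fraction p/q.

Fold from the inside: start with 9/1.
  1 + 1/9 = 10/9
  1 + 9/10 = 19/10
  3 + 10/19 = 67/19
  2 + 19/67 = 153/67

153/67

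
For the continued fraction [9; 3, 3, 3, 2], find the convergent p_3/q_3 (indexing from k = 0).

307/33

Using pₖ = aₖpₖ₋₁ + pₖ₋₂, qₖ = aₖqₖ₋₁ + qₖ₋₂ (with p₋₁=1, p₋₂=0, q₋₁=0, q₋₂=1):
  k=0: a=9, p=9, q=1
  k=1: a=3, p=28, q=3
  k=2: a=3, p=93, q=10
  k=3: a=3, p=307, q=33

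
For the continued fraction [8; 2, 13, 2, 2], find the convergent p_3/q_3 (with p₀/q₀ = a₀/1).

475/56

Using pₖ = aₖpₖ₋₁ + pₖ₋₂, qₖ = aₖqₖ₋₁ + qₖ₋₂ (with p₋₁=1, p₋₂=0, q₋₁=0, q₋₂=1):
  k=0: a=8, p=8, q=1
  k=1: a=2, p=17, q=2
  k=2: a=13, p=229, q=27
  k=3: a=2, p=475, q=56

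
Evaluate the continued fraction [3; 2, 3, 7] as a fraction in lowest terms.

175/51

Fold from the inside: start with 7/1.
  3 + 1/7 = 22/7
  2 + 7/22 = 51/22
  3 + 22/51 = 175/51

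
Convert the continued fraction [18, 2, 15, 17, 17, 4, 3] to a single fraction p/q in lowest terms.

2197721/118899

Using pₖ = aₖpₖ₋₁ + pₖ₋₂ and qₖ = aₖqₖ₋₁ + qₖ₋₂:
  k=0: a=18, p=18, q=1
  k=1: a=2, p=37, q=2
  k=2: a=15, p=573, q=31
  k=3: a=17, p=9778, q=529
  k=4: a=17, p=166799, q=9024
  k=5: a=4, p=676974, q=36625
  k=6: a=3, p=2197721, q=118899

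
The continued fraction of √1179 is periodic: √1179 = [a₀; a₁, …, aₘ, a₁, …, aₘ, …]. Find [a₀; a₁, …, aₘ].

a₀ = ⌊√1179⌋ = 34.
With m₀=0, d₀=1 and mₖ₊₁ = dₖaₖ − mₖ, dₖ₊₁ = (n − mₖ₊₁²)/dₖ, aₖ₊₁ = ⌊(a₀+mₖ₊₁)/dₖ₊₁⌋:
  k=1: m=34, d=23, a=2
  k=2: m=12, d=45, a=1
  k=3: m=33, d=2, a=33
  k=4: m=33, d=45, a=1
  k=5: m=12, d=23, a=2
  k=6: m=34, d=1, a=68
d=1 and a=2a₀=68 at k=6, so the next step gives (m, d) = (34, 23) again — its k=1 value — and the period has length 6.

[34; 2, 1, 33, 1, 2, 68]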